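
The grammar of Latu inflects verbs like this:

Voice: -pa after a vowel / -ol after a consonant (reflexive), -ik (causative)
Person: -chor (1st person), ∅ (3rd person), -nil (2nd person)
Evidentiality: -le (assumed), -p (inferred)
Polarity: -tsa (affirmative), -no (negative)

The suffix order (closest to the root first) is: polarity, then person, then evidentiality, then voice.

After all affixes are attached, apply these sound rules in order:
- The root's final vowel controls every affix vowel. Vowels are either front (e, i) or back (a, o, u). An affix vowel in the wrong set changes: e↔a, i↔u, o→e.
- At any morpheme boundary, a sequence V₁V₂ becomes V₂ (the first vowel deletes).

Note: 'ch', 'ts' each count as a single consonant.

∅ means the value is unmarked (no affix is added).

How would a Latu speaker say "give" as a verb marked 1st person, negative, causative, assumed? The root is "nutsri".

nutsrinecherlik

Attach polarity negative -no → nutsrino.
Attach person 1st person -chor → nutsrinochor.
Attach evidentiality assumed -le → nutsrinochorle.
Attach voice causative -ik → nutsrinochorleik.
Apply vowel harmony: nutsrinochorleik → nutsrinecherleik.
Apply vowel deletion: nutsrinecherleik → nutsrinecherlik.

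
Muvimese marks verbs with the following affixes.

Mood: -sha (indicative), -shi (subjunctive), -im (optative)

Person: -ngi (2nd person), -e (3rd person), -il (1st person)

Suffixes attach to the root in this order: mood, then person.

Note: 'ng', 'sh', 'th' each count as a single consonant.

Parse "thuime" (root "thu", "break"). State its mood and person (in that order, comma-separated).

Segment: thu-im-e.
mood: -im → optative.
person: -e → 3rd person.

optative, 3rd person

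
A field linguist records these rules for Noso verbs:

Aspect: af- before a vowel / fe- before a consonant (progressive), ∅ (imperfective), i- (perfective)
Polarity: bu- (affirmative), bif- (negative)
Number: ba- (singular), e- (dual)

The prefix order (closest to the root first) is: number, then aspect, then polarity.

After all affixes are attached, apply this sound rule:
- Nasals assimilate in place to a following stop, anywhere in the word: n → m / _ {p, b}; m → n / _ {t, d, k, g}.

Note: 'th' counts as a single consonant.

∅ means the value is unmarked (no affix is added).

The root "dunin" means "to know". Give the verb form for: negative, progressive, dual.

Attach number dual e- → edunin.
Attach aspect progressive af- (before vowel 'e') → afedunin.
Attach polarity negative bif- → bifafedunin.
Nasal assimilation: no change.

bifafedunin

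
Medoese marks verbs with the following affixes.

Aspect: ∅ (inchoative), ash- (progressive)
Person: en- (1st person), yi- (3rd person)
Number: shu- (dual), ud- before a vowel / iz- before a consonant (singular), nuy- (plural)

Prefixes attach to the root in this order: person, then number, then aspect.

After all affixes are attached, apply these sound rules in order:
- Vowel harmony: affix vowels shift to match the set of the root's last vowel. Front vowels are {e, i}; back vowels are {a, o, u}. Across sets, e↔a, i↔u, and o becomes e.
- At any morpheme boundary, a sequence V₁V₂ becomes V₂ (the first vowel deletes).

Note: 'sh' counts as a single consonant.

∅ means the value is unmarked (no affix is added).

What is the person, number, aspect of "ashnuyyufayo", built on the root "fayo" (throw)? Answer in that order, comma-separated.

3rd person, plural, progressive

Segment: ash-nuy-yi-fayo.
person: yi- → 3rd person.
number: nuy- → plural.
aspect: ash- → progressive.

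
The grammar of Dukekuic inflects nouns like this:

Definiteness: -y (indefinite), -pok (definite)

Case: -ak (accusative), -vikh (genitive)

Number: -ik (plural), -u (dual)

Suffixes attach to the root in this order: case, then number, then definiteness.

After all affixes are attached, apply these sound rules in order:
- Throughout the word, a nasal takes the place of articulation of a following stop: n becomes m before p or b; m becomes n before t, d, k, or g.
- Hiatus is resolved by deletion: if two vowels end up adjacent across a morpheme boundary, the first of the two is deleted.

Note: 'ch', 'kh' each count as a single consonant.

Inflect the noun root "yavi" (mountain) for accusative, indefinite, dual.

Attach case accusative -ak → yaviak.
Attach number dual -u → yaviaku.
Attach definiteness indefinite -y → yaviakuy.
Nasal assimilation: no change.
Apply vowel deletion: yaviakuy → yavakuy.

yavakuy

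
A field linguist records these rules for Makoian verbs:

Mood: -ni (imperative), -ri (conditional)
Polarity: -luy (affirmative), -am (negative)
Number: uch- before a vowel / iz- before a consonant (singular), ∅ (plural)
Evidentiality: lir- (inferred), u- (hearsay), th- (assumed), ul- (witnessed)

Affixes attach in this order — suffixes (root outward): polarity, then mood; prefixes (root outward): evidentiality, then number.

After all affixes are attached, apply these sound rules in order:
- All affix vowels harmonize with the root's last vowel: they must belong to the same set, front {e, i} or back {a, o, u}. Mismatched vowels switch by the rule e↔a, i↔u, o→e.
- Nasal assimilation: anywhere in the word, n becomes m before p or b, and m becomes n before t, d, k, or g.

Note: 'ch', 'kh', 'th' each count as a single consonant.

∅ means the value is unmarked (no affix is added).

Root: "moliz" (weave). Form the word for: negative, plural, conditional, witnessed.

ilmolizemri

Attach evidentiality witnessed ul- → ulmoliz.
Attach polarity negative -am → ulmolizam.
Attach mood conditional -ri → ulmolizamri.
number = plural: zero marking, form stays ulmolizamri.
Apply vowel harmony: ulmolizamri → ilmolizemri.
Nasal assimilation: no change.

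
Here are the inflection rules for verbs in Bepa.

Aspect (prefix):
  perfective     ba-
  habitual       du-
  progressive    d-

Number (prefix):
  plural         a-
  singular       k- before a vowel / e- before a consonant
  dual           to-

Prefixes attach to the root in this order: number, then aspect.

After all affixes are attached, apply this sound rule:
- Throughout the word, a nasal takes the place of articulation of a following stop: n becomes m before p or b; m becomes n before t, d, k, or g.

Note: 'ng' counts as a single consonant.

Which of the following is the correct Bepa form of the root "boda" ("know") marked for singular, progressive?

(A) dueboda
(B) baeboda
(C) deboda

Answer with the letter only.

C

Attach number singular e- (before consonant 'b') → eboda.
Attach aspect progressive d- → deboda.
Nasal assimilation: no change.
So the correct form is deboda, option (C).
(A) dueboda is wrong: it uses habitual instead of progressive for aspect.
(B) baeboda is wrong: it uses perfective instead of progressive for aspect.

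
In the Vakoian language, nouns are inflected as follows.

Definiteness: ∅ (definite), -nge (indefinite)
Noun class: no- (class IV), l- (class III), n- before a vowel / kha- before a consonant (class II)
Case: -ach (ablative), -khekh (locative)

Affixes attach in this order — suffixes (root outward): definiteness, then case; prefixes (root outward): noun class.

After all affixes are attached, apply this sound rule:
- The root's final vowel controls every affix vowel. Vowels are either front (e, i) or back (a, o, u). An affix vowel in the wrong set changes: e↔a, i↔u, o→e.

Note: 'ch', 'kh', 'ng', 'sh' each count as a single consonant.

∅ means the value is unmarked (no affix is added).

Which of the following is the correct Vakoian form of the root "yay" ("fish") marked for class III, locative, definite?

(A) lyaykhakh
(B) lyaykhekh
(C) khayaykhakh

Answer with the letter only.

definiteness = definite: zero marking, form stays yay.
Attach noun class class III l- → lyay.
Attach case locative -khekh → lyaykhekh.
Apply vowel harmony: lyaykhekh → lyaykhakh.
So the correct form is lyaykhakh, option (A).
(B) lyaykhekh is wrong: it fails to apply the sound rule(s).
(C) khayaykhakh is wrong: it uses class II instead of class III for noun class.

A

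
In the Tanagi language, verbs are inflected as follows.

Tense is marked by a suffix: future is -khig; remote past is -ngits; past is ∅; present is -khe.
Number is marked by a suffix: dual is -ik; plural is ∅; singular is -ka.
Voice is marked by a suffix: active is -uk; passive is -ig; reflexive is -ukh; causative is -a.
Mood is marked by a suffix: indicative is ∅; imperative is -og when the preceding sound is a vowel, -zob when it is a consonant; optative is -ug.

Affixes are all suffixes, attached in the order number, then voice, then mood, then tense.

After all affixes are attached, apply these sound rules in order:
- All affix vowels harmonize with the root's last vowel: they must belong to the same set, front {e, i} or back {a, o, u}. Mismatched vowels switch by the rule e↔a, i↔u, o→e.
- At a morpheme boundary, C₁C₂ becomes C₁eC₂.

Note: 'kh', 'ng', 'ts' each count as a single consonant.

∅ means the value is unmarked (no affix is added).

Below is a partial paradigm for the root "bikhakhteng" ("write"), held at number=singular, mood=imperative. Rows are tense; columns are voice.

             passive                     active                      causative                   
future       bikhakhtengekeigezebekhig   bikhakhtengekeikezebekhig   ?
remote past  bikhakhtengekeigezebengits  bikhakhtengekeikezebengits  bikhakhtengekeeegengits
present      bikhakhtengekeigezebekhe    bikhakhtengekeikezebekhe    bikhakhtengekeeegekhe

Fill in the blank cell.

bikhakhtengekeeegekhig

Attach number singular -ka → bikhakhtengka.
Attach voice causative -a → bikhakhtengkaa.
Attach mood imperative -og (after vowel 'a') → bikhakhtengkaaog.
Attach tense future -khig → bikhakhtengkaaogkhig.
Apply vowel harmony: bikhakhtengkaaogkhig → bikhakhtengkeeegkhig.
Apply epenthesis: bikhakhtengkeeegkhig → bikhakhtengekeeegekhig.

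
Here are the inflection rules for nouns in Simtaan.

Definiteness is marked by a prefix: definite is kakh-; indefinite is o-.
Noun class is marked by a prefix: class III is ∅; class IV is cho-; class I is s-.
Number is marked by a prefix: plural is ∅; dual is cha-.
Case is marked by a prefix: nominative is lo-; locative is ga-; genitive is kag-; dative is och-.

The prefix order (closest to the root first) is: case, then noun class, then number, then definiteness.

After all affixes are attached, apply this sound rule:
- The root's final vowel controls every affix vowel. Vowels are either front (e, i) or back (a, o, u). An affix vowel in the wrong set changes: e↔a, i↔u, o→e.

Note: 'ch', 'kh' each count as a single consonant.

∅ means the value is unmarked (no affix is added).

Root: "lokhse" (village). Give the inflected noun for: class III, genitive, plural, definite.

Attach case genitive kag- → kaglokhse.
noun class = class III: zero marking, form stays kaglokhse.
number = plural: zero marking, form stays kaglokhse.
Attach definiteness definite kakh- → kakhkaglokhse.
Apply vowel harmony: kakhkaglokhse → kekhkeglokhse.

kekhkeglokhse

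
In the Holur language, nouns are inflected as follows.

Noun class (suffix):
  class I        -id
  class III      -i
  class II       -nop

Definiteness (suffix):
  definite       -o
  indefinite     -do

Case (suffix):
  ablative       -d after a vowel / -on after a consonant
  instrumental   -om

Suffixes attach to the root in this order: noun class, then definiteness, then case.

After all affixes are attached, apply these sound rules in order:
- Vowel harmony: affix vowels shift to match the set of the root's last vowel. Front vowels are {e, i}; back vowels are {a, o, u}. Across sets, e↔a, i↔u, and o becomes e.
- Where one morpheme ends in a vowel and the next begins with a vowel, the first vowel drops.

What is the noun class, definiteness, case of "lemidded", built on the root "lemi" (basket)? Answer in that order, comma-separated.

class I, indefinite, ablative

Segment: lemi-id-do-d.
noun class: -id → class I.
definiteness: -do → indefinite.
case: -d/on → ablative.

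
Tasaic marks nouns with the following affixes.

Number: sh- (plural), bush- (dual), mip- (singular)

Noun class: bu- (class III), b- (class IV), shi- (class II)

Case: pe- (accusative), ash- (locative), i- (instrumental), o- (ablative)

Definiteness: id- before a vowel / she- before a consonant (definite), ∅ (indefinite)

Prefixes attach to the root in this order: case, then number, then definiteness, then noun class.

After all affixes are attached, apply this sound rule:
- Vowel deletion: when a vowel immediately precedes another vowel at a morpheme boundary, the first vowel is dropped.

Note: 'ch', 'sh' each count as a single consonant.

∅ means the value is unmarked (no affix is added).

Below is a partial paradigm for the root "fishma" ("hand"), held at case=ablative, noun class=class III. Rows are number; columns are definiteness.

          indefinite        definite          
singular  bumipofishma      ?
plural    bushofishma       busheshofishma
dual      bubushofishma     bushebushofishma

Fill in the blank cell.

bushemipofishma

Attach case ablative o- → ofishma.
Attach number singular mip- → mipofishma.
Attach definiteness definite she- (before consonant 'm') → shemipofishma.
Attach noun class class III bu- → bushemipofishma.
Vowel deletion: no change.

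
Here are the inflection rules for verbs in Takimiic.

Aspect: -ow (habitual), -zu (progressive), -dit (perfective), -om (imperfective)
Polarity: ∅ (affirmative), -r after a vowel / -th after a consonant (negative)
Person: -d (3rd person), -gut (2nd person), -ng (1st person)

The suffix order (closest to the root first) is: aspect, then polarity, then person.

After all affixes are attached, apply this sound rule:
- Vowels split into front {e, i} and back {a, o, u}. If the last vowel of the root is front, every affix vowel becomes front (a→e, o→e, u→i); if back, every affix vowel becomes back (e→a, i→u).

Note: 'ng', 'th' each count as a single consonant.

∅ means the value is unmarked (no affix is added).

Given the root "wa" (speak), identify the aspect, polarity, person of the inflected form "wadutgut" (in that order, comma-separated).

perfective, affirmative, 2nd person

Segment: wa-dit-gut.
aspect: -dit → perfective.
polarity: ∅ → affirmative.
person: -gut → 2nd person.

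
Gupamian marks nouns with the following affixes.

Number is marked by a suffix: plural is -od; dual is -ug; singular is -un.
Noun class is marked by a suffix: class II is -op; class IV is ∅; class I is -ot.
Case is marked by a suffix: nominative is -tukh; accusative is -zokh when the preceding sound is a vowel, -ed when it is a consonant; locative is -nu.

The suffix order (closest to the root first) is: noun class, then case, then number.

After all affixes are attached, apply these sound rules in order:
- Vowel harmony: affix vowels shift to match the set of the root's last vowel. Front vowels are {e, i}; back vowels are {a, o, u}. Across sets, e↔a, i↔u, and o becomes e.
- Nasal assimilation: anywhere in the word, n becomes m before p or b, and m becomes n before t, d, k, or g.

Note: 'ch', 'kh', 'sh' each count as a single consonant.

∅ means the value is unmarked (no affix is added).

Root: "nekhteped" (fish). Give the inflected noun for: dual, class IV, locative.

nekhtepedniig

noun class = class IV: zero marking, form stays nekhteped.
Attach case locative -nu → nekhtepednu.
Attach number dual -ug → nekhtepednuug.
Apply vowel harmony: nekhtepednuug → nekhtepedniig.
Nasal assimilation: no change.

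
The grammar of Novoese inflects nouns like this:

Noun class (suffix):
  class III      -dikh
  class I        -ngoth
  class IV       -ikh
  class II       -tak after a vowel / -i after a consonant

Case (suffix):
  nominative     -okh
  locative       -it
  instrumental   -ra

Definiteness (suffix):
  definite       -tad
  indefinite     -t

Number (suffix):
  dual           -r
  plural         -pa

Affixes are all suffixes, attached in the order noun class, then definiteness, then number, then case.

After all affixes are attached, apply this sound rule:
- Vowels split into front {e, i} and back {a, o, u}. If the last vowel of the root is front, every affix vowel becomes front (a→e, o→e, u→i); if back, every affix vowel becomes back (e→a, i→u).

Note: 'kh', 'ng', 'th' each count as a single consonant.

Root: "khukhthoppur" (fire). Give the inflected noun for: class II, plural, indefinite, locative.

khukhthoppurutpaut

Attach noun class class II -i (after consonant 'r') → khukhthoppuri.
Attach definiteness indefinite -t → khukhthoppurit.
Attach number plural -pa → khukhthoppuritpa.
Attach case locative -it → khukhthoppuritpait.
Apply vowel harmony: khukhthoppuritpait → khukhthoppurutpaut.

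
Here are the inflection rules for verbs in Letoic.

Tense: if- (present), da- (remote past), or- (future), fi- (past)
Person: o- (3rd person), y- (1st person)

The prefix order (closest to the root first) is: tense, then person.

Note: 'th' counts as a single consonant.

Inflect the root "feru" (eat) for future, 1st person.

yorferu

Attach tense future or- → orferu.
Attach person 1st person y- → yorferu.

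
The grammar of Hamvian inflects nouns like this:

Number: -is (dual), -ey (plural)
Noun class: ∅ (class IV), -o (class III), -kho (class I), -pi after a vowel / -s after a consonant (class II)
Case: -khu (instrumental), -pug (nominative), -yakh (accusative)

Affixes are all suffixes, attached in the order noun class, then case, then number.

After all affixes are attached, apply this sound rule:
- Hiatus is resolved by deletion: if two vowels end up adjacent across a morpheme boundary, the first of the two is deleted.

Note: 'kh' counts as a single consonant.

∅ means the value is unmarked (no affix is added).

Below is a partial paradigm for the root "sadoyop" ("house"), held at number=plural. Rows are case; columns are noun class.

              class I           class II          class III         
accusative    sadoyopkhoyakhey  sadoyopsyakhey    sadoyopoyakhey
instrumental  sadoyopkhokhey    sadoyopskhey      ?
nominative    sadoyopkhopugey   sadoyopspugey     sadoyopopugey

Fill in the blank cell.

Attach noun class class III -o → sadoyopo.
Attach case instrumental -khu → sadoyopokhu.
Attach number plural -ey → sadoyopokhuey.
Apply vowel deletion: sadoyopokhuey → sadoyopokhey.

sadoyopokhey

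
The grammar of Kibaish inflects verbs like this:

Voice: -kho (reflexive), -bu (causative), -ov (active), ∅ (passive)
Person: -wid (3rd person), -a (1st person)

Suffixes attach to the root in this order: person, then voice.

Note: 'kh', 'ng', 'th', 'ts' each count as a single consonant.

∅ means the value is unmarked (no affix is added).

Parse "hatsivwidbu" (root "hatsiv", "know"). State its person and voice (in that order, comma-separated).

Segment: hatsiv-wid-bu.
person: -wid → 3rd person.
voice: -bu → causative.

3rd person, causative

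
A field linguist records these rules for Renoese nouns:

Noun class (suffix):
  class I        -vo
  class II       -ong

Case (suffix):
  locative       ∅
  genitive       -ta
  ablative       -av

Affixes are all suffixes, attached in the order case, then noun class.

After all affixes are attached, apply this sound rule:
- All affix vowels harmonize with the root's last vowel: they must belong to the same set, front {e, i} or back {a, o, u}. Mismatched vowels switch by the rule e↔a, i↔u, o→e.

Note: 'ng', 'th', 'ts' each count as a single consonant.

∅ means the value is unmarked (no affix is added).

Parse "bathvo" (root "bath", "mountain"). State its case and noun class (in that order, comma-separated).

locative, class I

Segment: bath-vo.
case: ∅ → locative.
noun class: -vo → class I.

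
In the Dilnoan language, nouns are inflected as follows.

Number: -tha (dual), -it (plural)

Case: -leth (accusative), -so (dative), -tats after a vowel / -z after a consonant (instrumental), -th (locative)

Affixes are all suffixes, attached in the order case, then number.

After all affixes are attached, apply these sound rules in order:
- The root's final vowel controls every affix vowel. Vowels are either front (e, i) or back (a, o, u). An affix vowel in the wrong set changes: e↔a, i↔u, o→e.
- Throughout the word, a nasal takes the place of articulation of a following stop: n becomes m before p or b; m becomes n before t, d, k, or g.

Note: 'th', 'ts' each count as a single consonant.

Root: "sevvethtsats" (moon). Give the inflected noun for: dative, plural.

sevvethtsatssout

Attach case dative -so → sevvethtsatsso.
Attach number plural -it → sevvethtsatssoit.
Apply vowel harmony: sevvethtsatssoit → sevvethtsatssout.
Nasal assimilation: no change.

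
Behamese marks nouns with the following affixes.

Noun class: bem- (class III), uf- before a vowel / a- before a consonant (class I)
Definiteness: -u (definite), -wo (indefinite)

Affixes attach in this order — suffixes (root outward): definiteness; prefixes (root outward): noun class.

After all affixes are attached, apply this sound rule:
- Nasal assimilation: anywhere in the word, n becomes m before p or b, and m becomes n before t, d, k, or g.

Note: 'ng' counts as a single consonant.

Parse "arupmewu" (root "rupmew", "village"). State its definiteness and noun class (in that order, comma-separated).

definite, class I

Segment: a-rupmew-u.
definiteness: -u → definite.
noun class: uf/a- → class I.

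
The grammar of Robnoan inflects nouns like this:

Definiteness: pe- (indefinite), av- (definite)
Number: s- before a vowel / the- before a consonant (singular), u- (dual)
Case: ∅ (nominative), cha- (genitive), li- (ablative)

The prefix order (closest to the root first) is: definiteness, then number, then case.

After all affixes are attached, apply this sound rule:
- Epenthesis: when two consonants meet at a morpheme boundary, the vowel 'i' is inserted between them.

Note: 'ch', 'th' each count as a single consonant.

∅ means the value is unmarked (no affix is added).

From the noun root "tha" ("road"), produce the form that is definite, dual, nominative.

Attach definiteness definite av- → avtha.
Attach number dual u- → uavtha.
case = nominative: zero marking, form stays uavtha.
Apply epenthesis: uavtha → uavitha.

uavitha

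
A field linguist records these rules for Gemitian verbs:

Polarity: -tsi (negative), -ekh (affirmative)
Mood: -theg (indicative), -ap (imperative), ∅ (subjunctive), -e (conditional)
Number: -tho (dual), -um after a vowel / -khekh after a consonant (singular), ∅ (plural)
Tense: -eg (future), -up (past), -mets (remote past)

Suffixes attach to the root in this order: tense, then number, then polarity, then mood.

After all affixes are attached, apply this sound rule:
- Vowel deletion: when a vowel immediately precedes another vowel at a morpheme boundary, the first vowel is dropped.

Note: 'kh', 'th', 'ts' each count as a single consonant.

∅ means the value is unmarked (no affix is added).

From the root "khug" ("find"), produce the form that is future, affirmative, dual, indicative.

khugegthekhtheg

Attach tense future -eg → khugeg.
Attach number dual -tho → khugegtho.
Attach polarity affirmative -ekh → khugegthoekh.
Attach mood indicative -theg → khugegthoekhtheg.
Apply vowel deletion: khugegthoekhtheg → khugegthekhtheg.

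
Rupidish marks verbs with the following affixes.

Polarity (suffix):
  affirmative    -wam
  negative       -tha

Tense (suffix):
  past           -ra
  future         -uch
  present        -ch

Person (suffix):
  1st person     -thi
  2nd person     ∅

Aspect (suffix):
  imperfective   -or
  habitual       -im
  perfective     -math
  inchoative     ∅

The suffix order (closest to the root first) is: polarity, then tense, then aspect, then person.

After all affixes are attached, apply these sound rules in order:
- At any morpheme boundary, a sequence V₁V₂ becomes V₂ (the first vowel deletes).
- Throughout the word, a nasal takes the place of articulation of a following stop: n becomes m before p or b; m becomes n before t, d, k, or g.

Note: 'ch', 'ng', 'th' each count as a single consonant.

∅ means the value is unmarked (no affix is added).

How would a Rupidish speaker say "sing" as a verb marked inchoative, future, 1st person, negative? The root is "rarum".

rarumthuchthi

Attach polarity negative -tha → rarumtha.
Attach tense future -uch → rarumthauch.
aspect = inchoative: zero marking, form stays rarumthauch.
Attach person 1st person -thi → rarumthauchthi.
Apply vowel deletion: rarumthauchthi → rarumthuchthi.
Nasal assimilation: no change.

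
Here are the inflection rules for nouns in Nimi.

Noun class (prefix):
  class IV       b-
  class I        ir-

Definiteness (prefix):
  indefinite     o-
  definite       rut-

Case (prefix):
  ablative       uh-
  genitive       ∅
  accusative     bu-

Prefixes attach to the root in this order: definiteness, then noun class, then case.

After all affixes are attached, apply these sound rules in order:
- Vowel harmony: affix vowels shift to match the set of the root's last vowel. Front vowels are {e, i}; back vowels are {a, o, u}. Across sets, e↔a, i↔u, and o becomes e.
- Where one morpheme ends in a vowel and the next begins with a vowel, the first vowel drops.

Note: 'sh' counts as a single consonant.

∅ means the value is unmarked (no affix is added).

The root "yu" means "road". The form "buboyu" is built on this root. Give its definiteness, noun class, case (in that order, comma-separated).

Segment: bu-b-o-yu.
definiteness: o- → indefinite.
noun class: b- → class IV.
case: bu- → accusative.

indefinite, class IV, accusative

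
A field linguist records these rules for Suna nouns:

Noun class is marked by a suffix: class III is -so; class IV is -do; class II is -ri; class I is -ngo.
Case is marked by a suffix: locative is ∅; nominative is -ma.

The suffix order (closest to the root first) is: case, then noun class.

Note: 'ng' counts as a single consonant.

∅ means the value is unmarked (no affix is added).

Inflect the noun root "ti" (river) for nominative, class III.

timaso

Attach case nominative -ma → tima.
Attach noun class class III -so → timaso.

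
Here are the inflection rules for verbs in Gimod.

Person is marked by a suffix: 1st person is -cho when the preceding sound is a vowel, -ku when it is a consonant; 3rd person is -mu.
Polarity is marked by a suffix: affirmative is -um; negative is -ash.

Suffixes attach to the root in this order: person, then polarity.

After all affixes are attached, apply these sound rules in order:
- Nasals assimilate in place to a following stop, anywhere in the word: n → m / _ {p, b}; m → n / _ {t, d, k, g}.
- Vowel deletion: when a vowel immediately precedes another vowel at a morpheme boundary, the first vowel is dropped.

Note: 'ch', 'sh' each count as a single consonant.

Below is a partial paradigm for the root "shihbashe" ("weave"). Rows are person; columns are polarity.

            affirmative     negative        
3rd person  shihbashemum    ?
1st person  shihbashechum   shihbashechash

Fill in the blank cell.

shihbashemash

Attach person 3rd person -mu → shihbashemu.
Attach polarity negative -ash → shihbashemuash.
Nasal assimilation: no change.
Apply vowel deletion: shihbashemuash → shihbashemash.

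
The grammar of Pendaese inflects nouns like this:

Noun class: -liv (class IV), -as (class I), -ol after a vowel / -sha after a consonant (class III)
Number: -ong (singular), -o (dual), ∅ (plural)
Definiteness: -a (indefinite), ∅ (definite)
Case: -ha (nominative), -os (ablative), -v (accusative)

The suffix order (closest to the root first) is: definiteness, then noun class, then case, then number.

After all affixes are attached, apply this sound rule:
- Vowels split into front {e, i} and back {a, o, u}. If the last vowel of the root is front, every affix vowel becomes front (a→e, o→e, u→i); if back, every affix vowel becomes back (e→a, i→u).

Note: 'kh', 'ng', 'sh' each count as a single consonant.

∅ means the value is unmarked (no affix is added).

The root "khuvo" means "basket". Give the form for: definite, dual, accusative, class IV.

definiteness = definite: zero marking, form stays khuvo.
Attach noun class class IV -liv → khuvoliv.
Attach case accusative -v → khuvolivv.
Attach number dual -o → khuvolivvo.
Apply vowel harmony: khuvolivvo → khuvoluvvo.

khuvoluvvo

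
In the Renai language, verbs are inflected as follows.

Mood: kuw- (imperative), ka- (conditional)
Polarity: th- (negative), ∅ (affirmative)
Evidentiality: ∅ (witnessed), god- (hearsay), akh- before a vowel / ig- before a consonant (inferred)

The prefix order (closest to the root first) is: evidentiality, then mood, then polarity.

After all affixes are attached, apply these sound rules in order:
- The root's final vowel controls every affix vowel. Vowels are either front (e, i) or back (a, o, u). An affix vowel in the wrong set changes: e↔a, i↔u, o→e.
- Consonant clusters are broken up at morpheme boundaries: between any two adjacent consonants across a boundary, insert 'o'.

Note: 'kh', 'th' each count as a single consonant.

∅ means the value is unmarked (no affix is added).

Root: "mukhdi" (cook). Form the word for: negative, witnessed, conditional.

evidentiality = witnessed: zero marking, form stays mukhdi.
Attach mood conditional ka- → kamukhdi.
Attach polarity negative th- → thkamukhdi.
Apply vowel harmony: thkamukhdi → thkemukhdi.
Apply epenthesis: thkemukhdi → thokemukhdi.

thokemukhdi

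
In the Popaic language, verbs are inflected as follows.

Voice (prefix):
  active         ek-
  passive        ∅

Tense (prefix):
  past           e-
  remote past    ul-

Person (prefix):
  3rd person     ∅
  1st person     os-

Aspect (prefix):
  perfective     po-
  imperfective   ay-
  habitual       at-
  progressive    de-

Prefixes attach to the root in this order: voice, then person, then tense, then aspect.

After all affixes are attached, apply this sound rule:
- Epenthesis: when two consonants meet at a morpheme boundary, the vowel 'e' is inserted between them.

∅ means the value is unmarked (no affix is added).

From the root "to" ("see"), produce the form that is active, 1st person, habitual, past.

ateoseketo

Attach voice active ek- → ekto.
Attach person 1st person os- → osekto.
Attach tense past e- → eosekto.
Attach aspect habitual at- → ateosekto.
Apply epenthesis: ateosekto → ateoseketo.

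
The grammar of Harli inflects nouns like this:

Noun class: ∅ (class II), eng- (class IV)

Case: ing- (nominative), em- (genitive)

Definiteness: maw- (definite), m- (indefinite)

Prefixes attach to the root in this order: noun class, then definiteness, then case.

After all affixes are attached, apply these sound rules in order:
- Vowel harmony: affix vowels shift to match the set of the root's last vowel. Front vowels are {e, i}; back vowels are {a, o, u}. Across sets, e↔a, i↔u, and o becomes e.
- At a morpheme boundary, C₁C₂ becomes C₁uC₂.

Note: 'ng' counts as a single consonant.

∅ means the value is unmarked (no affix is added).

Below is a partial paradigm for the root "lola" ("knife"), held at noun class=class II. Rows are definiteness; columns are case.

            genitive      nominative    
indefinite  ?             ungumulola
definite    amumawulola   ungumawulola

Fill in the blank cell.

noun class = class II: zero marking, form stays lola.
Attach definiteness indefinite m- → mlola.
Attach case genitive em- → emmlola.
Apply vowel harmony: emmlola → ammlola.
Apply epenthesis: ammlola → amumulola.

amumulola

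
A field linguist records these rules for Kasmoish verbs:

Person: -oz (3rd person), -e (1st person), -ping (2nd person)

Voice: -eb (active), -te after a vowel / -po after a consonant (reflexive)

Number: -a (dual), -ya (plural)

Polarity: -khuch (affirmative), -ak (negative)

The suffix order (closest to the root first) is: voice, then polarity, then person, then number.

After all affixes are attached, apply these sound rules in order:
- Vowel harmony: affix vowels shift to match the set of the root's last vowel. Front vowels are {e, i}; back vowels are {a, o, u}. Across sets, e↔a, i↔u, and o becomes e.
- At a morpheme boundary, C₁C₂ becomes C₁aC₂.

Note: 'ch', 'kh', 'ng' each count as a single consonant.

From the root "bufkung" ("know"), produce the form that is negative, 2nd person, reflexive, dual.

bufkungapoakapunga

Attach voice reflexive -po (after consonant 'ng') → bufkungpo.
Attach polarity negative -ak → bufkungpoak.
Attach person 2nd person -ping → bufkungpoakping.
Attach number dual -a → bufkungpoakpinga.
Apply vowel harmony: bufkungpoakpinga → bufkungpoakpunga.
Apply epenthesis: bufkungpoakpunga → bufkungapoakapunga.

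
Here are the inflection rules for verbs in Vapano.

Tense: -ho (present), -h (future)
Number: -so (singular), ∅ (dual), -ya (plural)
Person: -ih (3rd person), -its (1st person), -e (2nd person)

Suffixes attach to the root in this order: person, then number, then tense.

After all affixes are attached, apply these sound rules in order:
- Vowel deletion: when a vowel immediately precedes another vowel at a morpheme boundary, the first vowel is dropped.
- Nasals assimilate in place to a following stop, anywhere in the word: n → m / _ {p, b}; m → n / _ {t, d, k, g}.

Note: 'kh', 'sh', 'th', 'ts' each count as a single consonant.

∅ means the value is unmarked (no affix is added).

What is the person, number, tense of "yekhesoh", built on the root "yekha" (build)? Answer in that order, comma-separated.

Segment: yekha-e-so-h.
person: -e → 2nd person.
number: -so → singular.
tense: -h → future.

2nd person, singular, future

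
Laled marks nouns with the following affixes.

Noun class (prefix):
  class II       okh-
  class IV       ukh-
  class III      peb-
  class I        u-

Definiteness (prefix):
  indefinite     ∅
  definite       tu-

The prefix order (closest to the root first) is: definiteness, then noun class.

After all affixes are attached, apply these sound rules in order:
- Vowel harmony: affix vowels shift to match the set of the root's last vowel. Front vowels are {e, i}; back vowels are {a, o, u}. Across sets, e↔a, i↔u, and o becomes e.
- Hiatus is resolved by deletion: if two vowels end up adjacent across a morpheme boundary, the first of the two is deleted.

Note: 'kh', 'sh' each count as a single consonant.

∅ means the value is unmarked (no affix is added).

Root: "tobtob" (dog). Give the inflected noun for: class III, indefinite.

pabtobtob

definiteness = indefinite: zero marking, form stays tobtob.
Attach noun class class III peb- → pebtobtob.
Apply vowel harmony: pebtobtob → pabtobtob.
Vowel deletion: no change.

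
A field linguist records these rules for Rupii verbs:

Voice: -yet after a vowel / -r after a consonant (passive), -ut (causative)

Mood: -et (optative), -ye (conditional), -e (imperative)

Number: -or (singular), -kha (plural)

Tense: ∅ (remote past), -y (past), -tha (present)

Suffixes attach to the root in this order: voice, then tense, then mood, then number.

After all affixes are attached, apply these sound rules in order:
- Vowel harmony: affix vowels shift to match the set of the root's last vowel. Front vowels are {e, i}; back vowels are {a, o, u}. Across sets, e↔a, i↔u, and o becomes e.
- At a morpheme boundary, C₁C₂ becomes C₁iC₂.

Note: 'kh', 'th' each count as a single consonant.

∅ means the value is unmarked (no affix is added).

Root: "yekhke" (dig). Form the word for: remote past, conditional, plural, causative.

Attach voice causative -ut → yekhkeut.
tense = remote past: zero marking, form stays yekhkeut.
Attach mood conditional -ye → yekhkeutye.
Attach number plural -kha → yekhkeutyekha.
Apply vowel harmony: yekhkeutyekha → yekhkeityekhe.
Apply epenthesis: yekhkeityekhe → yekhkeitiyekhe.

yekhkeitiyekhe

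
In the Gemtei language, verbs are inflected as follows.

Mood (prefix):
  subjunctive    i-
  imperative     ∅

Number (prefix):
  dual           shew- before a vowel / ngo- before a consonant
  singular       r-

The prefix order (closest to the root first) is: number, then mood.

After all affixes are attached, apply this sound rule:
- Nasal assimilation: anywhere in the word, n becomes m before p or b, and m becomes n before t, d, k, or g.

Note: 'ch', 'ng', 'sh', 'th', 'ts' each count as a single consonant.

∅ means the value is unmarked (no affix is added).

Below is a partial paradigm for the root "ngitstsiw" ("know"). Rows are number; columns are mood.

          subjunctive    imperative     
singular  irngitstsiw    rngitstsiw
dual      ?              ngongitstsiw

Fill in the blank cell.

ingongitstsiw

Attach number dual ngo- (before consonant 'ng') → ngongitstsiw.
Attach mood subjunctive i- → ingongitstsiw.
Nasal assimilation: no change.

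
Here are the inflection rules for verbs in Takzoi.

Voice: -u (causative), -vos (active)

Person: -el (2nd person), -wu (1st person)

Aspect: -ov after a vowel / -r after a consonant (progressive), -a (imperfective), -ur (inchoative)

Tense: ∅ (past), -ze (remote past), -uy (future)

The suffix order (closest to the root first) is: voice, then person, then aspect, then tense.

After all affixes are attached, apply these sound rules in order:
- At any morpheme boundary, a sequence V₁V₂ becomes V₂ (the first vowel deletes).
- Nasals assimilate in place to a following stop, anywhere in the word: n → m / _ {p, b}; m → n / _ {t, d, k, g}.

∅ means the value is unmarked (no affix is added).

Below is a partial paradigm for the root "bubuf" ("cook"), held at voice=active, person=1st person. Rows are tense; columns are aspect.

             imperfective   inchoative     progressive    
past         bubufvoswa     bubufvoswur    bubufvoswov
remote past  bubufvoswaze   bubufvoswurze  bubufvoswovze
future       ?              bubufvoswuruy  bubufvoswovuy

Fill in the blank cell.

Attach voice active -vos → bubufvos.
Attach person 1st person -wu → bubufvoswu.
Attach aspect imperfective -a → bubufvoswua.
Attach tense future -uy → bubufvoswuauy.
Apply vowel deletion: bubufvoswuauy → bubufvoswuy.
Nasal assimilation: no change.

bubufvoswuy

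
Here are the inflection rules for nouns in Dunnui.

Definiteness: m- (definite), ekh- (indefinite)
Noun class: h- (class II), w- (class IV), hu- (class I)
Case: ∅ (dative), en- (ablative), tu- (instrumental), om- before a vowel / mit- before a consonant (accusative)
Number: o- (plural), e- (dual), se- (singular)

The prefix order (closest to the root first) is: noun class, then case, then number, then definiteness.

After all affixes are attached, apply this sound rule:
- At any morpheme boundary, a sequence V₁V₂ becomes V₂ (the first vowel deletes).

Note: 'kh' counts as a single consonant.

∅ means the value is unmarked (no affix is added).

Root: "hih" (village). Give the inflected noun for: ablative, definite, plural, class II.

menhhih

Attach noun class class II h- → hhih.
Attach case ablative en- → enhhih.
Attach number plural o- → oenhhih.
Attach definiteness definite m- → moenhhih.
Apply vowel deletion: moenhhih → menhhih.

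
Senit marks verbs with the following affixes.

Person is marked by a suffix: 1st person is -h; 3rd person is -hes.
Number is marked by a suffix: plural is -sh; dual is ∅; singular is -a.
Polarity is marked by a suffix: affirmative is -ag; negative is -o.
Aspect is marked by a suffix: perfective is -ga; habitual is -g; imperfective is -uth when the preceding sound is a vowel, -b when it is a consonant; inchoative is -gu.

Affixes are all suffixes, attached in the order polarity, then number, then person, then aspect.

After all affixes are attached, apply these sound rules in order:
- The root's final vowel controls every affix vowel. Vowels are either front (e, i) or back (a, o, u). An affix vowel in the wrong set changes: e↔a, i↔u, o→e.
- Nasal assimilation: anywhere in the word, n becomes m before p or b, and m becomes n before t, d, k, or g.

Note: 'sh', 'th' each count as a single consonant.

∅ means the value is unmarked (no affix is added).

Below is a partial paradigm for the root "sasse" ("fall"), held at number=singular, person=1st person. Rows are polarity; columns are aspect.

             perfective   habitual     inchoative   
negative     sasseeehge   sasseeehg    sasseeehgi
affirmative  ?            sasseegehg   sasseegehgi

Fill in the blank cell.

Attach polarity affirmative -ag → sasseag.
Attach number singular -a → sasseaga.
Attach person 1st person -h → sasseagah.
Attach aspect perfective -ga → sasseagahga.
Apply vowel harmony: sasseagahga → sasseegehge.
Nasal assimilation: no change.

sasseegehge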